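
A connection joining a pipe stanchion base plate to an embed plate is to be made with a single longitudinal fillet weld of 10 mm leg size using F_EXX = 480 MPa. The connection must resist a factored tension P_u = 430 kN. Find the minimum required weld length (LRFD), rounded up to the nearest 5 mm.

L = 285 mm

Throat t_e = 0.707 × 10 = 7.07 mm.
φr_n = 0.75 × 0.6 × 480 × 7.07 × 10⁻³ = 1.527 kN/mm.
L_req = P_u / φr_n = 430 / 1.527 = 281.6 mm total.
Round up → use L = 285 mm.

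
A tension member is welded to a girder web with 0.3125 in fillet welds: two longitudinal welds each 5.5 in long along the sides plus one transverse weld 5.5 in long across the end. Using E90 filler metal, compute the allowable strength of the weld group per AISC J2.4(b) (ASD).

R_n/Ω ≈ 105 kips

E90XX → F_EXX = 90 ksi.
t_e = 0.707 × 0.3125 = 0.2209 in.
R_nwl = 0.6 × 90 × 0.2209 × 11 = 131.2 kips (longitudinal, 2 welds).
R_nwt = 0.6 × 90 × 0.2209 × 5.5 = 65.62 kips (transverse, base value).
(i) R_nwl + R_nwt = 196.9 kips; (ii) 0.85 R_nwl + 1.5 R_nwt = 210 kips.
R_n = max = 210 kips [governs: (ii)]; R_n/Ω = 105 kips.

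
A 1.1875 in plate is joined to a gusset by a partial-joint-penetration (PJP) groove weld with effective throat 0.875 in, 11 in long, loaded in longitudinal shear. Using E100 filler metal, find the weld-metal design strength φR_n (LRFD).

E100XX → F_EXX = 100 ksi.
Effective throat (given) t_e = 0.875 in.
A_we = 0.875 × 11 = 9.625 in².
F_nw = 0.6 F_EXX = 60 ksi.
φR_n = 0.75 × 60 × 9.625 = 433.1 kips.

φR_n ≈ 433 kips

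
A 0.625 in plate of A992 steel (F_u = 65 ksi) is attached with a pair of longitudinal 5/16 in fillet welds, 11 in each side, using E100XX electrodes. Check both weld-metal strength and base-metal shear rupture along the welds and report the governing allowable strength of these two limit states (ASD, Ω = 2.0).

R_n/Ω ≈ 146 kips (weld metal governs)

E100XX → F_EXX = 100 ksi.
t_e = 0.707 × 0.3125 = 0.2209 in; L = 22 in.
Weld metal: R_n/Ω = (1/2.0) × 0.6 × 100 × 0.2209 × 22 = 145.8 kips.
Base metal (shear rupture): R_n/Ω = (1/2.0) × 0.6 × 65 × 0.625 × 22 = 268.1 kips.
Governing: weld metal.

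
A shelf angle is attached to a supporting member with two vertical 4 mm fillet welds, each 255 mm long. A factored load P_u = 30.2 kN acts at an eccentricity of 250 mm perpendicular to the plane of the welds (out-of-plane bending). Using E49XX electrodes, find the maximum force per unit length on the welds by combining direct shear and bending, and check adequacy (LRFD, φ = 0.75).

E49XX → F_EXX = 490 MPa.
L_w = 2 × 255 = 510 mm; section modulus (unit throat) S = 2 × L²/6 = 21680 mm².
Direct shear f_v = P/L_w = 30.2×10³/510 = 59.22 N/mm.
Moment M = P × e = 30.2×10³ × 250 = 7550000 N·mm; bending f_b = M/S = 348.3 N/mm.
f_max = √(f_v² + f_b²) = √(59.22² + 348.3²) = 353.3 N/mm.
φr_n = 0.75 × 0.6 × 490 × (0.707 × 4) = 623.6 N/mm → adequate.

f_max ≈ 353 N/mm; adequate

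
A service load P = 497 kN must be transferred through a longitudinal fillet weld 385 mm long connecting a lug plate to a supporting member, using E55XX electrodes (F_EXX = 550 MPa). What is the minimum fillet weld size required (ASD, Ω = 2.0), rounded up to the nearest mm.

Total weld length L = 385 mm.
Required throat t_e = P × Ω / (0.6 F_EXX × L) = 497 × 2.0 / (0.6 × 550 × 385 × 10⁻³) = 7.824 mm.
Required leg w = t_e / 0.707 = 11.07 mm → use 12 mm.

w = 12 mm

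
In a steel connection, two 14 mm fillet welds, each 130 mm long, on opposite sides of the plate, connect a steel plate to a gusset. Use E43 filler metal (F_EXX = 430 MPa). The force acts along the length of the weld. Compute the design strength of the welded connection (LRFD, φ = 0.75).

φR_n ≈ 498 kN

Effective throat t_e = 0.707 × 14 = 9.898 mm.
Total length L = 260 mm; A_we = 9.898 × 260 = 2573 mm².
F_nw = 0.6 F_EXX = 0.6 × 430 = 258 MPa.
φR_n = 0.75 × 258 × 2573 × 10⁻³ = 498 kN.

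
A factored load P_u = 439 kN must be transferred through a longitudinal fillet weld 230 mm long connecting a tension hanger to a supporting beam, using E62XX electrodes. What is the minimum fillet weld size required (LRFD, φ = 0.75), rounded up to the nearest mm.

w = 10 mm

E62XX → F_EXX = 620 MPa.
Total weld length L = 230 mm.
Required throat t_e = P_u / (φ × 0.6 F_EXX × L) = 439 / (0.75 × 0.6 × 620 × 230 × 10⁻³) = 6.841 mm.
Required leg w = t_e / 0.707 = 9.676 mm → use 10 mm.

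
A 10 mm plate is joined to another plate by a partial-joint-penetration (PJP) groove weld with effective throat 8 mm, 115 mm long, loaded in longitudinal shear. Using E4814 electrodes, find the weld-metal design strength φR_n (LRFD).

φR_n ≈ 199 kN

E48XX → F_EXX = 480 MPa.
Effective throat (given) t_e = 8 mm.
A_we = 8 × 115 = 920 mm².
F_nw = 0.6 F_EXX = 288 MPa.
φR_n = 0.75 × 288 × 920 × 10⁻³ = 198.7 kN.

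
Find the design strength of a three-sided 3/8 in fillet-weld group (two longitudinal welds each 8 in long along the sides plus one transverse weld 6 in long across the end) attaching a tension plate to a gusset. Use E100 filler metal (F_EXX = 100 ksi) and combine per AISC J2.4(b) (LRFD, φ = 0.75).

φR_n ≈ 270 kips

t_e = 0.707 × 0.375 = 0.2651 in.
R_nwl = 0.6 × 100 × 0.2651 × 16 = 254.5 kips (longitudinal, 2 welds).
R_nwt = 0.6 × 100 × 0.2651 × 6 = 95.45 kips (transverse, base value).
(i) R_nwl + R_nwt = 350 kips; (ii) 0.85 R_nwl + 1.5 R_nwt = 359.5 kips.
R_n = max = 359.5 kips [governs: (ii)]; φR_n = 269.6 kips.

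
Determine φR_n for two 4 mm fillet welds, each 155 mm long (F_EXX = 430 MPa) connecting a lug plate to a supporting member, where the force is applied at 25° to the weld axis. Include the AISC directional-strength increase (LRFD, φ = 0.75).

t_e = 0.707 × 4 = 2.828 mm; A_we = 2.828 × 310 = 876.7 mm².
Directional factor: 1.0 + 0.5 sin^1.5(25°) = 1.137.
F_nw = 0.6 × 430 × 1.137 = 293.4 MPa.
φR_n = 0.75 × 293.4 × 876.7 × 10⁻³ = 192.9 kN.

φR_n ≈ 193 kN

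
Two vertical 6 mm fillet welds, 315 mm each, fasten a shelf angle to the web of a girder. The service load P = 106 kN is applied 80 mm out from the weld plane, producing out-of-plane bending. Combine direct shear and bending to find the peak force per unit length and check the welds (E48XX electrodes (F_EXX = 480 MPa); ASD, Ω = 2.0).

f_max ≈ 307 N/mm; adequate

L_w = 2 × 315 = 630 mm; section modulus (unit throat) S = 2 × L²/6 = 33080 mm².
Direct shear f_v = P/L_w = 106×10³/630 = 168.3 N/mm.
Moment M = P × e = 106×10³ × 80 = 8480000 N·mm; bending f_b = M/S = 256.4 N/mm.
f_max = √(f_v² + f_b²) = √(168.3² + 256.4²) = 306.7 N/mm.
r_n/Ω = (1/2.0) × 0.6 × 480 × (0.707 × 6) = 610.8 N/mm → adequate.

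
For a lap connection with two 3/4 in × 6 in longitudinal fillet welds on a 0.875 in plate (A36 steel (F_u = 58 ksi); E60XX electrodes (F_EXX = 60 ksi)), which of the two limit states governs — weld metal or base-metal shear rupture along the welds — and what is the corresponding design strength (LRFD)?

φR_n ≈ 172 kips (weld metal governs)

t_e = 0.707 × 0.75 = 0.5302 in; L = 12 in.
Weld metal: φR_n = 0.75 × 0.6 × 60 × 0.5302 × 12 = 171.8 kips.
Base metal (shear rupture): φR_n = 0.75 × 0.6 × 58 × 0.875 × 12 = 274 kips.
Governing: weld metal.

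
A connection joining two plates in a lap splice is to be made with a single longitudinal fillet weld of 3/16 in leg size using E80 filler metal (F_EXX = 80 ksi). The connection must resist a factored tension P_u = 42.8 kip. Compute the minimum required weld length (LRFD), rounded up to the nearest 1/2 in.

L = 9 in

Throat t_e = 0.707 × 0.1875 = 0.1326 in.
φr_n = 0.75 × 0.6 × 80 × 0.1326 = 4.772 kip/in.
L_req = P_u / φr_n = 42.8 / 4.772 = 8.969 in total.
Round up → use L = 9 in.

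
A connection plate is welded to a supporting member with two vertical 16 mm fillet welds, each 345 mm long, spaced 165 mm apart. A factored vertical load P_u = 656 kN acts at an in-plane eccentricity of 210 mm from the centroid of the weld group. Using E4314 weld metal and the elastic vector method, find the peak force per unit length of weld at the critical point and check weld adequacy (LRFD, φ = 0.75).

f_max ≈ 2830 N/mm; NOT adequate

E43XX → F_EXX = 430 MPa.
Total weld length L_w = 690 mm. Treat welds as unit-width lines.
Polar moment about centroid: J = 2[d³/12 + d(b/2)²] = 2[345³/12 + 345×82.5²] = 11540000 mm³.
Direct shear f_v = P/L_w = 656×10³ / 690 = 950.7 N/mm (vertical).
Torsion M = P·e = 656×10³ × 210 = 137760000 N·mm.
Critical point at (x, y) = (82.5, 172.5) from centroid. f_tx = M·y/J = 2059 N/mm; f_ty = M·x/J = 984.8 N/mm.
Resultant f_max = √[f_tx² + (f_v + f_ty)²] = √[2059² + (950.7 + 984.8)²] = 2826 N/mm.
Capacity per unit length: φr_n = 0.75 × 0.6 × 430 × (0.707 × 16) = 2189 N/mm.
2826 > 2189 → NOT adequate.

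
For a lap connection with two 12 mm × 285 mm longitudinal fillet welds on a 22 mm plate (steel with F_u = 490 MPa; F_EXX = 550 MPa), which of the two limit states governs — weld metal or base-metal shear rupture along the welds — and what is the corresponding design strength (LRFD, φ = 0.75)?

φR_n ≈ 1200 kN (weld metal governs)

t_e = 0.707 × 12 = 8.484 mm; L = 570 mm.
Weld metal: φR_n = 0.75 × 0.6 × 550 × 8.484 × 570 × 10⁻³ = 1197 kN.
Base metal (shear rupture): φR_n = 0.75 × 0.6 × 490 × 22 × 570 × 10⁻³ = 2765 kN.
Governing: weld metal.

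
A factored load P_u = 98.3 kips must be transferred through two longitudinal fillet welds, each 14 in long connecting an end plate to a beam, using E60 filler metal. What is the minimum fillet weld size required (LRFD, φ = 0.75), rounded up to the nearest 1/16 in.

E60XX → F_EXX = 60 ksi.
Total weld length L = 28 in.
Required throat t_e = P_u / (φ × 0.6 F_EXX × L) = 98.3 / (0.75 × 0.6 × 60 × 28) = 0.13 in.
Required leg w = t_e / 0.707 = 0.1839 in → use 3/16 in.

w = 3/16 in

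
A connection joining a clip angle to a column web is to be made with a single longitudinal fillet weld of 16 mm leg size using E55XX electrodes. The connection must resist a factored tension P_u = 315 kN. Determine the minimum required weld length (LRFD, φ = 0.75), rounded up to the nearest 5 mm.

L = 115 mm

E55XX → F_EXX = 550 MPa.
Throat t_e = 0.707 × 16 = 11.31 mm.
φr_n = 0.75 × 0.6 × 550 × 11.31 × 10⁻³ = 2.8 kN/mm.
L_req = P_u / φr_n = 315 / 2.8 = 112.5 mm total.
Round up → use L = 115 mm.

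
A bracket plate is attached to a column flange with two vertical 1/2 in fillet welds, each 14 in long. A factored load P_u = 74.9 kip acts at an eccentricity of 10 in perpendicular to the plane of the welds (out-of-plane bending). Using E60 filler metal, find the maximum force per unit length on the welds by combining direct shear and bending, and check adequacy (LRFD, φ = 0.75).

f_max ≈ 11.8 kip/in; NOT adequate

E60XX → F_EXX = 60 ksi.
L_w = 2 × 14 = 28 in; section modulus (unit throat) S = 2 × L²/6 = 65.33 in².
Direct shear f_v = P/L_w = 74.9/28 = 2.675 kip/in.
Moment M = P × e = 74.9 × 10 = 749 kip·in; bending f_b = M/S = 11.46 kip/in.
f_max = √(f_v² + f_b²) = √(2.675² + 11.46²) = 11.77 kip/in.
φr_n = 0.75 × 0.6 × 60 × (0.707 × 0.5) = 9.544 kip/in → NOT adequate.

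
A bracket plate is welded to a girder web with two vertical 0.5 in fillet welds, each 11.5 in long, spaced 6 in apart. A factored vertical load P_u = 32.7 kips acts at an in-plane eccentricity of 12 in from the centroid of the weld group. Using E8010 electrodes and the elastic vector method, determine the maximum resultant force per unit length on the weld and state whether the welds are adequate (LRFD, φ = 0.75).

f_max ≈ 6.31 kip/in; adequate

E80XX → F_EXX = 80 ksi.
Total weld length L_w = 23 in. Treat welds as unit-width lines.
Polar moment about centroid: J = 2[d³/12 + d(b/2)²] = 2[11.5³/12 + 11.5×3²] = 460.5 in³.
Direct shear f_v = P/L_w = 32.7 / 23 = 1.422 kip/in (vertical).
Torsion M = P·e = 32.7 × 12 = 392.4 kip·in.
Critical point at (x, y) = (3, 5.75) from centroid. f_tx = M·y/J = 4.9 kip/in; f_ty = M·x/J = 2.556 kip/in.
Resultant f_max = √[f_tx² + (f_v + f_ty)²] = √[4.9² + (1.422 + 2.556)²] = 6.312 kip/in.
Capacity per unit length: φr_n = 0.75 × 0.6 × 80 × (0.707 × 0.5) = 12.73 kip/in.
6.312 ≤ 12.73 → adequate.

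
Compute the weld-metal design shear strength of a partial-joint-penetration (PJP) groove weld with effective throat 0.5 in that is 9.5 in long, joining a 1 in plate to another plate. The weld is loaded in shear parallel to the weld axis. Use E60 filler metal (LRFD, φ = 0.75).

E60XX → F_EXX = 60 ksi.
Effective throat (given) t_e = 0.5 in.
A_we = 0.5 × 9.5 = 4.75 in².
F_nw = 0.6 F_EXX = 36 ksi.
φR_n = 0.75 × 36 × 4.75 = 128.2 kip.

φR_n ≈ 128 kip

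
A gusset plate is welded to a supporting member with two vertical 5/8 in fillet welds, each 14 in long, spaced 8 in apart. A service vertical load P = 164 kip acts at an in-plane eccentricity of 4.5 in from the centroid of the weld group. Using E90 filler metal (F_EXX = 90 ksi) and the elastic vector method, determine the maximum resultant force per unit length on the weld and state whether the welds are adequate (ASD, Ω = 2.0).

Total weld length L_w = 28 in. Treat welds as unit-width lines.
Polar moment about centroid: J = 2[d³/12 + d(b/2)²] = 2[14³/12 + 14×4²] = 905.3 in³.
Direct shear f_v = P/L_w = 164 / 28 = 5.857 kip/in (vertical).
Torsion M = P·e = 164 × 4.5 = 738 kip·in.
Critical point at (x, y) = (4, 7) from centroid. f_tx = M·y/J = 5.706 kip/in; f_ty = M·x/J = 3.261 kip/in.
Resultant f_max = √[f_tx² + (f_v + f_ty)²] = √[5.706² + (5.857 + 3.261)²] = 10.76 kip/in.
Capacity per unit length: r_n/Ω = (1/2.0) × 0.6 × 90 × (0.707 × 0.625) = 11.93 kip/in.
10.76 ≤ 11.93 → adequate.

f_max ≈ 10.8 kip/in; adequate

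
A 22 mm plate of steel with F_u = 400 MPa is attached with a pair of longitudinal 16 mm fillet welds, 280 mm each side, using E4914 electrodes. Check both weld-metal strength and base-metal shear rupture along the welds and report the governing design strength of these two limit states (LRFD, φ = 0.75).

φR_n ≈ 1400 kN (weld metal governs)

E49XX → F_EXX = 490 MPa.
t_e = 0.707 × 16 = 11.31 mm; L = 560 mm.
Weld metal: φR_n = 0.75 × 0.6 × 490 × 11.31 × 560 × 10⁻³ = 1397 kN.
Base metal (shear rupture): φR_n = 0.75 × 0.6 × 400 × 22 × 560 × 10⁻³ = 2218 kN.
Governing: weld metal.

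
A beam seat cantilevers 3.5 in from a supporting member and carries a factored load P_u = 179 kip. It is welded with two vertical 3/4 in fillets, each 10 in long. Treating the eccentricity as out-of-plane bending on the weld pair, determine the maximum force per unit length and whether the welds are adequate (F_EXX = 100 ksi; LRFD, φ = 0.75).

f_max ≈ 20.8 kip/in; adequate

L_w = 2 × 10 = 20 in; section modulus (unit throat) S = 2 × L²/6 = 33.33 in².
Direct shear f_v = P/L_w = 179/20 = 8.95 kip/in.
Moment M = P × e = 179 × 3.5 = 626.5 kip·in; bending f_b = M/S = 18.79 kip/in.
f_max = √(f_v² + f_b²) = √(8.95² + 18.79²) = 20.82 kip/in.
φr_n = 0.75 × 0.6 × 100 × (0.707 × 0.75) = 23.86 kip/in → adequate.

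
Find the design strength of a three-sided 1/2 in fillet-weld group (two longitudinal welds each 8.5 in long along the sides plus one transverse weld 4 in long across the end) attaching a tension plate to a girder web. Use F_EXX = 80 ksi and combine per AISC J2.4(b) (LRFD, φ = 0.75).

t_e = 0.707 × 0.5 = 0.3535 in.
R_nwl = 0.6 × 80 × 0.3535 × 17 = 288.5 kip (longitudinal, 2 welds).
R_nwt = 0.6 × 80 × 0.3535 × 4 = 67.87 kip (transverse, base value).
(i) R_nwl + R_nwt = 356.3 kip; (ii) 0.85 R_nwl + 1.5 R_nwt = 347 kip.
R_n = max = 356.3 kip [governs: (i)]; φR_n = 267.2 kip.

φR_n ≈ 267 kip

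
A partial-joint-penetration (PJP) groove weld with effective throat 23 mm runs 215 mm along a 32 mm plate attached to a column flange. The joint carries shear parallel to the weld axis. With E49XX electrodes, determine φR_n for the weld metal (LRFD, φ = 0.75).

E49XX → F_EXX = 490 MPa.
Effective throat (given) t_e = 23 mm.
A_we = 23 × 215 = 4945 mm².
F_nw = 0.6 F_EXX = 294 MPa.
φR_n = 0.75 × 294 × 4945 × 10⁻³ = 1090 kN.

φR_n ≈ 1090 kN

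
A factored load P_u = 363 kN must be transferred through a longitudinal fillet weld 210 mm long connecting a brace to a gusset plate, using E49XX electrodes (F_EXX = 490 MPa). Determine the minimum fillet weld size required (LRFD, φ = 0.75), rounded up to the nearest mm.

w = 12 mm

Total weld length L = 210 mm.
Required throat t_e = P_u / (φ × 0.6 F_EXX × L) = 363 / (0.75 × 0.6 × 490 × 210 × 10⁻³) = 7.839 mm.
Required leg w = t_e / 0.707 = 11.09 mm → use 12 mm.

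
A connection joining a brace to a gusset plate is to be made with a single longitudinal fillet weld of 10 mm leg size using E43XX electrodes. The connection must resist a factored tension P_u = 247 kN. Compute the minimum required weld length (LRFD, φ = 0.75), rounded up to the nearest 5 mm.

E43XX → F_EXX = 430 MPa.
Throat t_e = 0.707 × 10 = 7.07 mm.
φr_n = 0.75 × 0.6 × 430 × 7.07 × 10⁻³ = 1.368 kN/mm.
L_req = P_u / φr_n = 247 / 1.368 = 180.5 mm total.
Round up → use L = 185 mm.

L = 185 mm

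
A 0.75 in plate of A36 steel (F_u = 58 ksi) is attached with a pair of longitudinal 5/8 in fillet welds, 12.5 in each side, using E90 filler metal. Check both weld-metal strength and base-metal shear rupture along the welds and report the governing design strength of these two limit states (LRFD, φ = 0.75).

E90XX → F_EXX = 90 ksi.
t_e = 0.707 × 0.625 = 0.4419 in; L = 25 in.
Weld metal: φR_n = 0.75 × 0.6 × 90 × 0.4419 × 25 = 447.4 kips.
Base metal (shear rupture): φR_n = 0.75 × 0.6 × 58 × 0.75 × 25 = 489.4 kips.
Governing: weld metal.

φR_n ≈ 447 kips (weld metal governs)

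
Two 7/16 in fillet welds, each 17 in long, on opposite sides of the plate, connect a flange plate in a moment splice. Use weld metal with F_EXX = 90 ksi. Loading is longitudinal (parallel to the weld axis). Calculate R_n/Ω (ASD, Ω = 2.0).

Effective throat t_e = 0.707 × 0.4375 = 0.3093 in.
Total length L = 34 in; A_we = 0.3093 × 34 = 10.52 in².
F_nw = 0.6 F_EXX = 0.6 × 90 = 54 ksi.
R_n = 54 × 10.52 = 567.9 kips; R_n/Ω = 567.9/2.0 = 283.9 kips.

R_n/Ω ≈ 284 kips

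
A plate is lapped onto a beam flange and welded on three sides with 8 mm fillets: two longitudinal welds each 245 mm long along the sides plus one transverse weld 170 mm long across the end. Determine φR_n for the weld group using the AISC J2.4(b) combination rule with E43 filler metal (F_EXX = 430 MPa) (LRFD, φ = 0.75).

t_e = 0.707 × 8 = 5.656 mm.
R_nwl = 0.6 × 430 × 5.656 × 490 × 10⁻³ = 715 kN (longitudinal, 2 welds).
R_nwt = 0.6 × 430 × 5.656 × 170 × 10⁻³ = 248.1 kN (transverse, base value).
(i) R_nwl + R_nwt = 963.1 kN; (ii) 0.85 R_nwl + 1.5 R_nwt = 979.9 kN.
R_n = max = 979.9 kN [governs: (ii)]; φR_n = 734.9 kN.

φR_n ≈ 735 kN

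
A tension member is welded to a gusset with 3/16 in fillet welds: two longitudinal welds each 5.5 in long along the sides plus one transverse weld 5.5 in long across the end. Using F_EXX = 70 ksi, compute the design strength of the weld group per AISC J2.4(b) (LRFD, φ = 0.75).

t_e = 0.707 × 0.1875 = 0.1326 in.
R_nwl = 0.6 × 70 × 0.1326 × 11 = 61.24 kip (longitudinal, 2 welds).
R_nwt = 0.6 × 70 × 0.1326 × 5.5 = 30.62 kip (transverse, base value).
(i) R_nwl + R_nwt = 91.87 kip; (ii) 0.85 R_nwl + 1.5 R_nwt = 97.99 kip.
R_n = max = 97.99 kip [governs: (ii)]; φR_n = 73.49 kip.

φR_n ≈ 73.5 kip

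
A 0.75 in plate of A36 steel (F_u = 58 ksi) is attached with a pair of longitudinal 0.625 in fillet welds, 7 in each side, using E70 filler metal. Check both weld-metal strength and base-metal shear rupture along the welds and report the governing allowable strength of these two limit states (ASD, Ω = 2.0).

R_n/Ω ≈ 130 kips (weld metal governs)

E70XX → F_EXX = 70 ksi.
t_e = 0.707 × 0.625 = 0.4419 in; L = 14 in.
Weld metal: R_n/Ω = (1/2.0) × 0.6 × 70 × 0.4419 × 14 = 129.9 kips.
Base metal (shear rupture): R_n/Ω = (1/2.0) × 0.6 × 58 × 0.75 × 14 = 182.7 kips.
Governing: weld metal.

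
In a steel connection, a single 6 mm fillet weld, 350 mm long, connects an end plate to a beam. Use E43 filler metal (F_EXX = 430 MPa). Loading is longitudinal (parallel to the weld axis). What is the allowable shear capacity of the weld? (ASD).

R_n/Ω ≈ 192 kN

Effective throat t_e = 0.707 × 6 = 4.242 mm.
Total length L = 350 mm; A_we = 4.242 × 350 = 1485 mm².
F_nw = 0.6 F_EXX = 0.6 × 430 = 258 MPa.
R_n = 258 × 1485 × 10⁻³ = 383.1 kN; R_n/Ω = 383.1/2.0 = 191.5 kN.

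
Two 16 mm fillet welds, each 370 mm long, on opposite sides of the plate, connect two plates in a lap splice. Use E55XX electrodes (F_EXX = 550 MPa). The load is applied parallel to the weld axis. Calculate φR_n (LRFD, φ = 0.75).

Effective throat t_e = 0.707 × 16 = 11.31 mm.
Total length L = 740 mm; A_we = 11.31 × 740 = 8371 mm².
F_nw = 0.6 F_EXX = 0.6 × 550 = 330 MPa.
φR_n = 0.75 × 330 × 8371 × 10⁻³ = 2072 kN.

φR_n ≈ 2070 kN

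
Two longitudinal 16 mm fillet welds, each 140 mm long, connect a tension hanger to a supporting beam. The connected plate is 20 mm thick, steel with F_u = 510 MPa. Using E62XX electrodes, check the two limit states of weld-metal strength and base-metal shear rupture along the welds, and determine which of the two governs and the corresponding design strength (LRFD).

E62XX → F_EXX = 620 MPa.
t_e = 0.707 × 16 = 11.31 mm; L = 280 mm.
Weld metal: φR_n = 0.75 × 0.6 × 620 × 11.31 × 280 × 10⁻³ = 883.7 kN.
Base metal (shear rupture): φR_n = 0.75 × 0.6 × 510 × 20 × 280 × 10⁻³ = 1285 kN.
Governing: weld metal.

φR_n ≈ 884 kN (weld metal governs)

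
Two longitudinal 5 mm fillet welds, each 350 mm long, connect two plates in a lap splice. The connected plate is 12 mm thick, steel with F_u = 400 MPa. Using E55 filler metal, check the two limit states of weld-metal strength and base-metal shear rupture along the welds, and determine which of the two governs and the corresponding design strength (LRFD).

φR_n ≈ 612 kN (weld metal governs)

E55XX → F_EXX = 550 MPa.
t_e = 0.707 × 5 = 3.535 mm; L = 700 mm.
Weld metal: φR_n = 0.75 × 0.6 × 550 × 3.535 × 700 × 10⁻³ = 612.4 kN.
Base metal (shear rupture): φR_n = 0.75 × 0.6 × 400 × 12 × 700 × 10⁻³ = 1512 kN.
Governing: weld metal.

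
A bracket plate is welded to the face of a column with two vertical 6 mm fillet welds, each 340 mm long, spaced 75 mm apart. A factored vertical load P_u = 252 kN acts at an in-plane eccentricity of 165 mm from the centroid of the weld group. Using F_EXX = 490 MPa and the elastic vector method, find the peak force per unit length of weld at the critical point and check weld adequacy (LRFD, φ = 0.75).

Total weld length L_w = 680 mm. Treat welds as unit-width lines.
Polar moment about centroid: J = 2[d³/12 + d(b/2)²] = 2[340³/12 + 340×37.5²] = 7507000 mm³.
Direct shear f_v = P/L_w = 252×10³ / 680 = 370.6 N/mm (vertical).
Torsion M = P·e = 252×10³ × 165 = 41580000 N·mm.
Critical point at (x, y) = (37.5, 170) from centroid. f_tx = M·y/J = 941.6 N/mm; f_ty = M·x/J = 207.7 N/mm.
Resultant f_max = √[f_tx² + (f_v + f_ty)²] = √[941.6² + (370.6 + 207.7)²] = 1105 N/mm.
Capacity per unit length: φr_n = 0.75 × 0.6 × 490 × (0.707 × 6) = 935.4 N/mm.
1105 > 935.4 → NOT adequate.

f_max ≈ 1110 N/mm; NOT adequate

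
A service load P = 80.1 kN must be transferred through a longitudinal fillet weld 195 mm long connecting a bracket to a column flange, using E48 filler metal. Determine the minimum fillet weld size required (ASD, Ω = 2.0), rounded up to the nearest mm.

w = 5 mm

E48XX → F_EXX = 480 MPa.
Total weld length L = 195 mm.
Required throat t_e = P × Ω / (0.6 F_EXX × L) = 80.1 × 2.0 / (0.6 × 480 × 195 × 10⁻³) = 2.853 mm.
Required leg w = t_e / 0.707 = 4.035 mm → use 5 mm.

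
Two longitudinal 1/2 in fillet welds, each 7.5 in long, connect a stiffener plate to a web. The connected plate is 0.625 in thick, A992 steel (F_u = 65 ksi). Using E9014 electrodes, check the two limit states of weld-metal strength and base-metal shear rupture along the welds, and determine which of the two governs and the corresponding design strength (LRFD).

E90XX → F_EXX = 90 ksi.
t_e = 0.707 × 0.5 = 0.3535 in; L = 15 in.
Weld metal: φR_n = 0.75 × 0.6 × 90 × 0.3535 × 15 = 214.8 kips.
Base metal (shear rupture): φR_n = 0.75 × 0.6 × 65 × 0.625 × 15 = 274.2 kips.
Governing: weld metal.

φR_n ≈ 215 kips (weld metal governs)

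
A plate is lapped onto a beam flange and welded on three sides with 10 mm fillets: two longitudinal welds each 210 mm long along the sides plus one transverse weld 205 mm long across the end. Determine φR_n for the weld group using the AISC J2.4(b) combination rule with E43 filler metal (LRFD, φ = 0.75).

E43XX → F_EXX = 430 MPa.
t_e = 0.707 × 10 = 7.07 mm.
R_nwl = 0.6 × 430 × 7.07 × 420 × 10⁻³ = 766.1 kN (longitudinal, 2 welds).
R_nwt = 0.6 × 430 × 7.07 × 205 × 10⁻³ = 373.9 kN (transverse, base value).
(i) R_nwl + R_nwt = 1140 kN; (ii) 0.85 R_nwl + 1.5 R_nwt = 1212 kN.
R_n = max = 1212 kN [governs: (ii)]; φR_n = 909.1 kN.

φR_n ≈ 909 kN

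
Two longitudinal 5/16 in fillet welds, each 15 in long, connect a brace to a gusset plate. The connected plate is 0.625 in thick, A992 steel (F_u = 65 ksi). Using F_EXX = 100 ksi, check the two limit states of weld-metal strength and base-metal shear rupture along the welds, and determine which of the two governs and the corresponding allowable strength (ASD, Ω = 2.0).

R_n/Ω ≈ 199 kip (weld metal governs)

t_e = 0.707 × 0.3125 = 0.2209 in; L = 30 in.
Weld metal: R_n/Ω = (1/2.0) × 0.6 × 100 × 0.2209 × 30 = 198.8 kip.
Base metal (shear rupture): R_n/Ω = (1/2.0) × 0.6 × 65 × 0.625 × 30 = 365.6 kip.
Governing: weld metal.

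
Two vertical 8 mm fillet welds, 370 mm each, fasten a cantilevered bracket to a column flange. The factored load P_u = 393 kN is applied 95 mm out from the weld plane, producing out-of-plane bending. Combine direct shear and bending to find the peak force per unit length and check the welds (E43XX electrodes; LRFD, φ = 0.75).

f_max ≈ 975 N/mm; adequate

E43XX → F_EXX = 430 MPa.
L_w = 2 × 370 = 740 mm; section modulus (unit throat) S = 2 × L²/6 = 45630 mm².
Direct shear f_v = P/L_w = 393×10³/740 = 531.1 N/mm.
Moment M = P × e = 393×10³ × 95 = 37335000 N·mm; bending f_b = M/S = 818.2 N/mm.
f_max = √(f_v² + f_b²) = √(531.1² + 818.2²) = 975.4 N/mm.
φr_n = 0.75 × 0.6 × 430 × (0.707 × 8) = 1094 N/mm → adequate.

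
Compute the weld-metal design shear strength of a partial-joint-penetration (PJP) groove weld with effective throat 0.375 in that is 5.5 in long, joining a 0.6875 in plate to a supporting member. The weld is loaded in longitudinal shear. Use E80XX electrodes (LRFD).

E80XX → F_EXX = 80 ksi.
Effective throat (given) t_e = 0.375 in.
A_we = 0.375 × 5.5 = 2.062 in².
F_nw = 0.6 F_EXX = 48 ksi.
φR_n = 0.75 × 48 × 2.062 = 74.25 kip.

φR_n ≈ 74.2 kip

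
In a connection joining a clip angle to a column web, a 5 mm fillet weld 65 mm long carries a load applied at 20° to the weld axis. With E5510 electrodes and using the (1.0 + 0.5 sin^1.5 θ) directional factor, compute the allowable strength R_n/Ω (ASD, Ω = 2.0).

E55XX → F_EXX = 550 MPa.
t_e = 0.707 × 5 = 3.535 mm; A_we = 3.535 × 65 = 229.8 mm².
Directional factor: 1.0 + 0.5 sin^1.5(20°) = 1.1.
F_nw = 0.6 × 550 × 1.1 = 363 MPa.
R_n/Ω = (363 × 229.8) / 2.0 × 10⁻³ = 41.7 kN.

R_n/Ω ≈ 41.7 kN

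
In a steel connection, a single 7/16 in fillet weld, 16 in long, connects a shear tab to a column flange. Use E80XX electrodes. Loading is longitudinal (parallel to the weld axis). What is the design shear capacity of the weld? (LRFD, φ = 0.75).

E80XX → F_EXX = 80 ksi.
Effective throat t_e = 0.707 × 0.4375 = 0.3093 in.
Total length L = 16 in; A_we = 0.3093 × 16 = 4.949 in².
F_nw = 0.6 F_EXX = 0.6 × 80 = 48 ksi.
φR_n = 0.75 × 48 × 4.949 = 178.2 kips.

φR_n ≈ 178 kips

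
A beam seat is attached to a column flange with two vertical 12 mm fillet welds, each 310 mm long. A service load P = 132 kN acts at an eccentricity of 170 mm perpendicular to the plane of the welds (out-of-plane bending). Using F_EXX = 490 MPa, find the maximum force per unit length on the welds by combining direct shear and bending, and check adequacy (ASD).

f_max ≈ 732 N/mm; adequate

L_w = 2 × 310 = 620 mm; section modulus (unit throat) S = 2 × L²/6 = 32030 mm².
Direct shear f_v = P/L_w = 132×10³/620 = 212.9 N/mm.
Moment M = P × e = 132×10³ × 170 = 22440000 N·mm; bending f_b = M/S = 700.5 N/mm.
f_max = √(f_v² + f_b²) = √(212.9² + 700.5²) = 732.2 N/mm.
r_n/Ω = (1/2.0) × 0.6 × 490 × (0.707 × 12) = 1247 N/mm → adequate.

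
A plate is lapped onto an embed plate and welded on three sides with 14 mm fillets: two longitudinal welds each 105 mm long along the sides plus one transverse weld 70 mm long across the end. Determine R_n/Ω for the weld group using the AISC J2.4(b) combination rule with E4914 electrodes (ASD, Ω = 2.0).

R_n/Ω ≈ 412 kN

E49XX → F_EXX = 490 MPa.
t_e = 0.707 × 14 = 9.898 mm.
R_nwl = 0.6 × 490 × 9.898 × 210 × 10⁻³ = 611.1 kN (longitudinal, 2 welds).
R_nwt = 0.6 × 490 × 9.898 × 70 × 10⁻³ = 203.7 kN (transverse, base value).
(i) R_nwl + R_nwt = 814.8 kN; (ii) 0.85 R_nwl + 1.5 R_nwt = 825 kN.
R_n = max = 825 kN [governs: (ii)]; R_n/Ω = 412.5 kN.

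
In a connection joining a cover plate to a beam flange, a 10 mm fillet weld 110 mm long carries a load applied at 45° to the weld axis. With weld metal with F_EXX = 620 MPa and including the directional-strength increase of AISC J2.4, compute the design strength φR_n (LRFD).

t_e = 0.707 × 10 = 7.07 mm; A_we = 7.07 × 110 = 777.7 mm².
Directional factor: 1.0 + 0.5 sin^1.5(45°) = 1.297.
F_nw = 0.6 × 620 × 1.297 = 482.6 MPa.
φR_n = 0.75 × 482.6 × 777.7 × 10⁻³ = 281.5 kN.

φR_n ≈ 281 kN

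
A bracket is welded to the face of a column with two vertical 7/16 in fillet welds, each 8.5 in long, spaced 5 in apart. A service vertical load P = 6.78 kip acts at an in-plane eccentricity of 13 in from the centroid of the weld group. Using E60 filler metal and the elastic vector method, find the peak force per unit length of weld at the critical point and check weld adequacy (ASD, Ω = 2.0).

f_max ≈ 2.31 kip/in; adequate

E60XX → F_EXX = 60 ksi.
Total weld length L_w = 17 in. Treat welds as unit-width lines.
Polar moment about centroid: J = 2[d³/12 + d(b/2)²] = 2[8.5³/12 + 8.5×2.5²] = 208.6 in³.
Direct shear f_v = P/L_w = 6.78 / 17 = 0.3988 kip/in (vertical).
Torsion M = P·e = 6.78 × 13 = 88.14 kip·in.
Critical point at (x, y) = (2.5, 4.25) from centroid. f_tx = M·y/J = 1.796 kip/in; f_ty = M·x/J = 1.056 kip/in.
Resultant f_max = √[f_tx² + (f_v + f_ty)²] = √[1.796² + (0.3988 + 1.056)²] = 2.311 kip/in.
Capacity per unit length: r_n/Ω = (1/2.0) × 0.6 × 60 × (0.707 × 0.4375) = 5.568 kip/in.
2.311 ≤ 5.568 → adequate.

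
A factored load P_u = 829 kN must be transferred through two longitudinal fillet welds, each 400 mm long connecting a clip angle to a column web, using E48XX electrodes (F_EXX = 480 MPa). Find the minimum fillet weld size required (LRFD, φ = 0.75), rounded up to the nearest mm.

w = 7 mm

Total weld length L = 800 mm.
Required throat t_e = P_u / (φ × 0.6 F_EXX × L) = 829 / (0.75 × 0.6 × 480 × 800 × 10⁻³) = 4.797 mm.
Required leg w = t_e / 0.707 = 6.786 mm → use 7 mm.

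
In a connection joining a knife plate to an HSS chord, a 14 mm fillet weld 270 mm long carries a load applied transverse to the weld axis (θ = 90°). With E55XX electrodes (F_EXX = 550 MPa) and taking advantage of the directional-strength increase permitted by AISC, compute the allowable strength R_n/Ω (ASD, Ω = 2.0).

R_n/Ω ≈ 661 kN

t_e = 0.707 × 14 = 9.898 mm; A_we = 9.898 × 270 = 2672 mm².
Directional factor: 1.0 + 0.5 sin^1.5(90°) = 1.5.
F_nw = 0.6 × 550 × 1.5 = 495 MPa.
R_n/Ω = (495 × 2672) / 2.0 × 10⁻³ = 661.4 kN.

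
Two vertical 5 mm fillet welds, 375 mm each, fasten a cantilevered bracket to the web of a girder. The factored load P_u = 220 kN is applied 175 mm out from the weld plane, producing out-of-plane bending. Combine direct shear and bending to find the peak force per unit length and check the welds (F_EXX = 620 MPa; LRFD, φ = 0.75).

f_max ≈ 872 N/mm; adequate

L_w = 2 × 375 = 750 mm; section modulus (unit throat) S = 2 × L²/6 = 46880 mm².
Direct shear f_v = P/L_w = 220×10³/750 = 293.3 N/mm.
Moment M = P × e = 220×10³ × 175 = 38500000 N·mm; bending f_b = M/S = 821.3 N/mm.
f_max = √(f_v² + f_b²) = √(293.3² + 821.3²) = 872.1 N/mm.
φr_n = 0.75 × 0.6 × 620 × (0.707 × 5) = 986.3 N/mm → adequate.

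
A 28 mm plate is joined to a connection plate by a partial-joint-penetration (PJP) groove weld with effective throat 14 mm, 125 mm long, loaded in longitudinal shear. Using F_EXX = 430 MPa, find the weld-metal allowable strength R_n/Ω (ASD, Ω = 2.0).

R_n/Ω ≈ 226 kN

Effective throat (given) t_e = 14 mm.
A_we = 14 × 125 = 1750 mm².
F_nw = 0.6 F_EXX = 258 MPa.
R_n/Ω = (258 × 1750) / 2.0 × 10⁻³ = 225.8 kN.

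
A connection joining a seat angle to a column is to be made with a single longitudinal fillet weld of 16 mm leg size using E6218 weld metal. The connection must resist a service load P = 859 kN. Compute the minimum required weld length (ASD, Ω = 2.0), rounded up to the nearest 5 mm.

L = 410 mm

E62XX → F_EXX = 620 MPa.
Throat t_e = 0.707 × 16 = 11.31 mm.
r_n/Ω = (0.6 × 620 × 11.31) / 2.0 = 2104 N/mm = 2.104 kN/mm.
L_req = P / (r_n/Ω) = 859 / 2.104 = 408.3 mm total.
Round up → use L = 410 mm.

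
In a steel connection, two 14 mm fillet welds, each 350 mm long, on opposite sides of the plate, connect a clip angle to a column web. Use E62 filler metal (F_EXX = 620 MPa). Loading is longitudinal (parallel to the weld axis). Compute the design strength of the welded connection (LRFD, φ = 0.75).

φR_n ≈ 1930 kN

Effective throat t_e = 0.707 × 14 = 9.898 mm.
Total length L = 700 mm; A_we = 9.898 × 700 = 6929 mm².
F_nw = 0.6 F_EXX = 0.6 × 620 = 372 MPa.
φR_n = 0.75 × 372 × 6929 × 10⁻³ = 1933 kN.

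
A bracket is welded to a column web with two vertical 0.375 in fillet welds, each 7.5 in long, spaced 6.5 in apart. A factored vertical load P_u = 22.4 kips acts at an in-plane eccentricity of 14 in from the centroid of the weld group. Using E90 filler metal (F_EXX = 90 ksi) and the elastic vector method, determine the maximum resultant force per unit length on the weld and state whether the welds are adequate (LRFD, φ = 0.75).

f_max ≈ 7.86 kip/in; adequate

Total weld length L_w = 15 in. Treat welds as unit-width lines.
Polar moment about centroid: J = 2[d³/12 + d(b/2)²] = 2[7.5³/12 + 7.5×3.25²] = 228.8 in³.
Direct shear f_v = P/L_w = 22.4 / 15 = 1.493 kip/in (vertical).
Torsion M = P·e = 22.4 × 14 = 313.6 kip·in.
Critical point at (x, y) = (3.25, 3.75) from centroid. f_tx = M·y/J = 5.141 kip/in; f_ty = M·x/J = 4.456 kip/in.
Resultant f_max = √[f_tx² + (f_v + f_ty)²] = √[5.141² + (1.493 + 4.456)²] = 7.862 kip/in.
Capacity per unit length: φr_n = 0.75 × 0.6 × 90 × (0.707 × 0.375) = 10.74 kip/in.
7.862 ≤ 10.74 → adequate.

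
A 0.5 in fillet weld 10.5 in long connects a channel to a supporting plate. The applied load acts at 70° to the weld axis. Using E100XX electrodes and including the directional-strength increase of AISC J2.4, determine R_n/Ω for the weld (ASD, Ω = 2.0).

R_n/Ω ≈ 162 kip

E100XX → F_EXX = 100 ksi.
t_e = 0.707 × 0.5 = 0.3535 in; A_we = 0.3535 × 10.5 = 3.712 in².
Directional factor: 1.0 + 0.5 sin^1.5(70°) = 1.455.
F_nw = 0.6 × 100 × 1.455 = 87.33 ksi.
R_n/Ω = (87.33 × 3.712) / 2.0 = 162.1 kip.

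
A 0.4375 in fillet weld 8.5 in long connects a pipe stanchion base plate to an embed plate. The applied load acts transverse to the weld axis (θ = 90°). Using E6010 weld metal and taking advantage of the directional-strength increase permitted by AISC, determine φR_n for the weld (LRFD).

φR_n ≈ 106 kips

E60XX → F_EXX = 60 ksi.
t_e = 0.707 × 0.4375 = 0.3093 in; A_we = 0.3093 × 8.5 = 2.629 in².
Directional factor: 1.0 + 0.5 sin^1.5(90°) = 1.5.
F_nw = 0.6 × 60 × 1.5 = 54 ksi.
φR_n = 0.75 × 54 × 2.629 = 106.5 kips.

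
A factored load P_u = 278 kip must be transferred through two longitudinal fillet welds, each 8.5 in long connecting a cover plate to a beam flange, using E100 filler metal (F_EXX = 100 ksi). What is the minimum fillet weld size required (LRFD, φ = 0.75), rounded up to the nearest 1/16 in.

Total weld length L = 17 in.
Required throat t_e = P_u / (φ × 0.6 F_EXX × L) = 278 / (0.75 × 0.6 × 100 × 17) = 0.3634 in.
Required leg w = t_e / 0.707 = 0.514 in → use 9/16 in.

w = 9/16 in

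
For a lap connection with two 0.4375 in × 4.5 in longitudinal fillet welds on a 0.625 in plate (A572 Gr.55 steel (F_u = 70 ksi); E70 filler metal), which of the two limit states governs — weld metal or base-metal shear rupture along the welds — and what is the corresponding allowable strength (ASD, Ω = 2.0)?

R_n/Ω ≈ 58.5 kip (weld metal governs)

E70XX → F_EXX = 70 ksi.
t_e = 0.707 × 0.4375 = 0.3093 in; L = 9 in.
Weld metal: R_n/Ω = (1/2.0) × 0.6 × 70 × 0.3093 × 9 = 58.46 kip.
Base metal (shear rupture): R_n/Ω = (1/2.0) × 0.6 × 70 × 0.625 × 9 = 118.1 kip.
Governing: weld metal.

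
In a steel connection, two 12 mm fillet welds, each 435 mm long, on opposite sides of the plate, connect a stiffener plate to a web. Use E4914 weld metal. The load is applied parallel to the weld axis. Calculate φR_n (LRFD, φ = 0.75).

E49XX → F_EXX = 490 MPa.
Effective throat t_e = 0.707 × 12 = 8.484 mm.
Total length L = 870 mm; A_we = 8.484 × 870 = 7381 mm².
F_nw = 0.6 F_EXX = 0.6 × 490 = 294 MPa.
φR_n = 0.75 × 294 × 7381 × 10⁻³ = 1628 kN.

φR_n ≈ 1630 kN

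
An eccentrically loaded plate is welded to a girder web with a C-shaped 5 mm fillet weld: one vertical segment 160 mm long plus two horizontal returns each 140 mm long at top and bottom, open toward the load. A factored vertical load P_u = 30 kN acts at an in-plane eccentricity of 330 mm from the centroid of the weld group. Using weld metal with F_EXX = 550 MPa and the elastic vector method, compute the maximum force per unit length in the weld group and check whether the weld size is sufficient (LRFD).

f_max ≈ 453 N/mm; adequate

Total weld length L_w = 440 mm. Treat welds as unit-width lines.
Centroid: x̄ = 2×140×70 / 440 = 44.55 mm from the vertical weld.
Polar moment about centroid: J = I_x + I_y = [160³/12 + 2×140×80²] + [160×44.55² + 2(140³/12 + 140×25.45²)] = 3090000 mm³.
Direct shear f_v = P/L_w = 30×10³ / 440 = 68.18 N/mm (vertical).
Torsion M = P·e = 30×10³ × 330 = 9900000 N·mm.
Critical point at (x, y) = (95.45, 80) from centroid. f_tx = M·y/J = 256.3 N/mm; f_ty = M·x/J = 305.9 N/mm.
Resultant f_max = √[f_tx² + (f_v + f_ty)²] = √[256.3² + (68.18 + 305.9)²] = 453.5 N/mm.
Capacity per unit length: φr_n = 0.75 × 0.6 × 550 × (0.707 × 5) = 874.9 N/mm.
453.5 ≤ 874.9 → adequate.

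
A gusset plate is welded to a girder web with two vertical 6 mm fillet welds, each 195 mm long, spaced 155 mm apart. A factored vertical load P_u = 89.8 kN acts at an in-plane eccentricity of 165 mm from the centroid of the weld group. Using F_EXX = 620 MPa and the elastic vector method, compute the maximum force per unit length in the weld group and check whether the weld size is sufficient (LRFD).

f_max ≈ 683 N/mm; adequate

Total weld length L_w = 390 mm. Treat welds as unit-width lines.
Polar moment about centroid: J = 2[d³/12 + d(b/2)²] = 2[195³/12 + 195×77.5²] = 3578000 mm³.
Direct shear f_v = P/L_w = 89.8×10³ / 390 = 230.3 N/mm (vertical).
Torsion M = P·e = 89.8×10³ × 165 = 14817000 N·mm.
Critical point at (x, y) = (77.5, 97.5) from centroid. f_tx = M·y/J = 403.7 N/mm; f_ty = M·x/J = 320.9 N/mm.
Resultant f_max = √[f_tx² + (f_v + f_ty)²] = √[403.7² + (230.3 + 320.9)²] = 683.2 N/mm.
Capacity per unit length: φr_n = 0.75 × 0.6 × 620 × (0.707 × 6) = 1184 N/mm.
683.2 ≤ 1184 → adequate.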